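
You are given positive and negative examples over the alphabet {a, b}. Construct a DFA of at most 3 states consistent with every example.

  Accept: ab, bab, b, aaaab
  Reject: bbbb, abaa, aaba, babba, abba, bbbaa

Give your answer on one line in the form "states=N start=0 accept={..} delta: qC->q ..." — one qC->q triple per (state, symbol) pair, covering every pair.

states=2 start=0 accept={1} delta: 0a->0 0b->1 1a->0 1b->0

Fold the examples into a partial DFA from state 0: repeatedly fix the first undefined (state, symbol) met by the shortest-then-alphabetical prefix, trying targets in increasing order and rejecting any under which an Accept and a Reject string meet in one state with the same remainder; add a state when all current targets are rejected. Accepting states are where Accept strings end.
a: 0a undefined. 0a->0: ok.
b: 0b undefined. 0b->0: no, ab/bbbb meet in 0. Open state 1: 0b->1.
ba: 1a undefined. 1a->0: ok.
bb: 1b undefined. 1b->0: ok.
All examples now run through 2 states with every (state, symbol) defined. Accept strings end in {1}, Reject strings end in {0}; accept={1}.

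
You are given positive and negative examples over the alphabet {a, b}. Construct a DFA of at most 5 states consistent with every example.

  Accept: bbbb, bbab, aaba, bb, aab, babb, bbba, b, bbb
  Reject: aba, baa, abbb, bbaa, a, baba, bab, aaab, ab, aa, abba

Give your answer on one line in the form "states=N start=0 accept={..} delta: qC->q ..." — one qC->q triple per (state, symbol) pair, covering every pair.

states=5 start=0 accept={2,3,4} delta: 0a->1 0b->2 1a->0 1b->1 2a->3 2b->4 3a->0 3b->0 4a->0 4b->2

Grow the machine one transition at a time. Run the examples from 0; the earliest place one falls off (shortest prefix, ties alphabetical) gets sent to the lowest-numbered state that keeps every Accept/Reject pair distinguishable — a pair clashes when both reach the same state with identical unread suffix — and to a fresh state only if none does.
a: 0a undefined. 0a->0: no, aaba/aba meet in 0 with "ba" left. Open state 1: 0a->1.
b: 0b undefined. 0b->0: no, bbab/bab meet in 1 with "b" left. 0b->1: no, bbbb/abbb meet in 1 with "bbb" left. Open state 2: 0b->2.
aa: 1a undefined. 1a->0: ok.
ab: 1b undefined. 1b->0: no, aaba/abba meet in 2 with "a" left. 1b->1: ok.
ba: 2a undefined. 2a->0: no, aaba/aba meet in 0. 2a->1: no, aaba/abbb meet in 1. 2a->2: no, aaba/baa meet in 2. Open state 3: 2a->3.
bb: 2b undefined. 2b->0: no, bbbb/aba meet in 0. 2b->1: no, bbbb/abbb meet in 1. 2b->2: no, bbab/bab meet in 3 with "b" left. 2b->3: no, bbba/baba meet in 3 with "ba" left. Open state 4: 2b->4.
baa: 3a undefined. 3a->0: ok.
bab: 3b undefined. 3b->0: ok.
bba: 4a undefined. 4a->0: ok.
bbb: 4b undefined. 4b->0: no, bbba/abbb meet in 1. 4b->1: no, bbbb/abbb meet in 1. 4b->2: ok.
All examples now run through 5 states with every (state, symbol) defined. Accept strings end in {2,3,4}, Reject strings end in {0,1}; accept={2,3,4}.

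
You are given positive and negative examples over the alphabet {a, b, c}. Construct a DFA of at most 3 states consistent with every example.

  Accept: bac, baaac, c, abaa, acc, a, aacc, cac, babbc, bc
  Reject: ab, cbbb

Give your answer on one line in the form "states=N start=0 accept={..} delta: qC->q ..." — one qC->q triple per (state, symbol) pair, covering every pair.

State merging on the prefix tree: take the shortest (then alphabetical) example prefix whose next move is undefined and point that move at state 0, else 1, else 2, ...; a target is out if some Accept/Reject pair would then sit in one state with the same input left (inseparable). If every existing state is out, open a new one.
a: 0a undefined. 0a->0: ok.
b: 0b undefined. 0b->0: no, abaa/ab meet in 0. Open state 1: 0b->1.
c: 0c undefined. 0c->0: ok.
ba: 1a undefined. 1a->0: ok.
bc: 1c undefined. 1c->0: ok.
cbb: 1b undefined. 1b->0: ok.
All examples now run through 2 states with every (state, symbol) defined. Accept strings end in {0}, Reject strings end in {1}; accept={0}.

states=2 start=0 accept={0} delta: 0a->0 0b->1 0c->0 1a->0 1b->0 1c->0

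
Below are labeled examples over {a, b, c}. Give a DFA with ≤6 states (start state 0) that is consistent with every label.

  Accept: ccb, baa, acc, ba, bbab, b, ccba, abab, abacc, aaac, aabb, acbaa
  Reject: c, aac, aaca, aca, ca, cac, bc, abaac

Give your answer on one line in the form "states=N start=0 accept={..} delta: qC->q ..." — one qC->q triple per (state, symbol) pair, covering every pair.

states=4 start=0 accept={0,1,3} delta: 0a->1 0b->0 0c->2 1a->0 1b->0 1c->3 2a->2 2b->0 2c->2 3a->2 3b->0 3c->0

Fold the examples into a partial DFA from state 0: repeatedly fix the first undefined (state, symbol) met by the shortest-then-alphabetical prefix, trying targets in increasing order and rejecting any under which an Accept and a Reject string meet in one state with the same remainder; add a state when all current targets are rejected. Accepting states are where Accept strings end.
a: 0a undefined. 0a->0: no, aaac/c meet in 0 with "c" left. Open state 1: 0a->1.
b: 0b undefined. 0b->0: ok.
c: 0c undefined. 0c->0: no, ccb/c meet in 0. 0c->1: no, baa/ca meet in 1 with "a" left. Open state 2: 0c->2.
aa: 1a undefined. 1a->0: ok.
ab: 1b undefined. 1b->0: ok.
ac: 1c undefined. 1c->0: no, acc/c meet in 2. 1c->1: no, baa/aca meet in 0. 1c->2: no, aaac/c meet in 2. Open state 3: 1c->3.
ca: 2a undefined. 2a->0: no, baa/aaca meet in 0. 2a->1: no, ba/aaca meet in 1. 2a->2: ok.
cc: 2c undefined. 2c->0: no, ccb/cac meet in 0. 2c->1: no, ba/cac meet in 1. 2c->2: ok.
aca: 3a undefined. 3a->0: no, baa/aca meet in 0. 3a->1: no, ba/aca meet in 1. 3a->2: ok.
acb: 3b undefined. 3b->0: ok.
acc: 3c undefined. 3c->0: ok.
ccb: 2b undefined. 2b->0: ok.
All examples now run through 4 states with every (state, symbol) defined. Accept strings end in {0,1,3}, Reject strings end in {2}; accept={0,1,3}.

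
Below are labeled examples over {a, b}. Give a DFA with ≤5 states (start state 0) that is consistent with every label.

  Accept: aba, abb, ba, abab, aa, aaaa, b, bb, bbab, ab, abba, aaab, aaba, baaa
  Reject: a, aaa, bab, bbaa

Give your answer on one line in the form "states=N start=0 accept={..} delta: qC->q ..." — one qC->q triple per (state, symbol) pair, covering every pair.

Grow the machine one transition at a time. Run the examples from 0; the earliest place one falls off (shortest prefix, ties alphabetical) gets sent to the lowest-numbered state that keeps every Accept/Reject pair distinguishable — a pair clashes when both reach the same state with identical unread suffix — and to a fresh state only if none does.
a: 0a undefined. 0a->0: no, abab/bab meet in 0 with "bab" left. Open state 1: 0a->1.
b: 0b undefined. 0b->0: no, ba/a meet in 1. 0b->1: no, b/a meet in 1. Open state 2: 0b->2.
aa: 1a undefined. 1a->0: ok.
ab: 1b undefined. 1b->0: no, aba/a meet in 1. 1b->1: no, abb/a meet in 1. 1b->2: no, abab/bab meet in 2 with "ab" left. Open state 3: 1b->3.
ba: 2a undefined. 2a->0: no, b/bab meet in 2. 2a->1: no, ba/a meet in 1. 2a->2: no, bb/bab meet in 2 with "b" left. 2a->3: no, abb/bab meet in 3 with "b" left. Open state 4: 2a->4.
bb: 2b undefined. 2b->0: no, aa/bbaa meet in 0. 2b->1: no, bb/a meet in 1. 2b->2: no, bbab/bab meet in 4 with "b" left. 2b->3: ok.
aba: 3a undefined. 3a->0: ok.
abb: 3b undefined. 3b->0: no, abba/a meet in 1. 3b->1: no, abb/a meet in 1. 3b->2: ok.
baa: 4a undefined. 4a->0: no, baaa/a meet in 1. 4a->1: ok.
bab: 4b undefined. 4b->0: no, aba/bab meet in 0. 4b->1: ok.
All examples now run through 5 states with every (state, symbol) defined. Accept strings end in {0,2,3,4}, Reject strings end in {1}; accept={0,2,3,4}.

states=5 start=0 accept={0,2,3,4} delta: 0a->1 0b->2 1a->0 1b->3 2a->4 2b->3 3a->0 3b->2 4a->1 4b->1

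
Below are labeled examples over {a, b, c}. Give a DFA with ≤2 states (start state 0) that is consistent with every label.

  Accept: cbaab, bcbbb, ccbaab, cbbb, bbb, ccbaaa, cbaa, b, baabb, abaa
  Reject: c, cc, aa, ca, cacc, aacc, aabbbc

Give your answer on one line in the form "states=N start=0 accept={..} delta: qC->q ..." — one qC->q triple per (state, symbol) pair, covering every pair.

Grow the machine one transition at a time. Run the examples from 0; the earliest place one falls off (shortest prefix, ties alphabetical) gets sent to the lowest-numbered state that keeps every Accept/Reject pair distinguishable — a pair clashes when both reach the same state with identical unread suffix — and to a fresh state only if none does.
a: 0a undefined. 0a->0: ok.
b: 0b undefined. 0b->0: no, bbb/aa meet in 0. Open state 1: 0b->1.
c: 0c undefined. 0c->0: ok.
ba: 1a undefined. 1a->0: no, ccbaaa/c meet in 0. 1a->1: ok.
bb: 1b undefined. 1b->0: no, cbaab/c meet in 0. 1b->1: ok.
bc: 1c undefined. 1c->0: ok.
All examples now run through 2 states with every (state, symbol) defined. Accept strings end in {1}, Reject strings end in {0}; accept={1}.

states=2 start=0 accept={1} delta: 0a->0 0b->1 0c->0 1a->1 1b->1 1c->0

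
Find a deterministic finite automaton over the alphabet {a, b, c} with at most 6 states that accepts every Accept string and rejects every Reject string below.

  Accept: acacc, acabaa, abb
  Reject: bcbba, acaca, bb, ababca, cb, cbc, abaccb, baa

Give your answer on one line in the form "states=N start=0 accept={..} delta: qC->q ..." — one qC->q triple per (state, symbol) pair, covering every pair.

Fold the examples into a partial DFA from state 0: repeatedly fix the first undefined (state, symbol) met by the shortest-then-alphabetical prefix, trying targets in increasing order and rejecting any under which an Accept and a Reject string meet in one state with the same remainder; add a state when all current targets are rejected. Accepting states are where Accept strings end.
a: 0a undefined. 0a->0: no, abb/bb meet in 0 with "bb" left. Open state 1: 0a->1.
b: 0b undefined. 0b->0: ok.
c: 0c undefined. 0c->0: ok.
ab: 1b undefined. 1b->0: no, abb/bb meet in 0. 1b->1: no, abb/bcbba meet in 1. Open state 2: 1b->2.
ac: 1c undefined. 1c->0: no, acacc/bb meet in 0. 1c->1: ok.
aba: 2a undefined. 2a->0: ok.
abb: 2b undefined. 2b->0: no, abb/bb meet in 0. 2b->1: no, abb/bcbba meet in 1. 2b->2: ok.
aca: 1a undefined. 1a->0: no, acacc/bb meet in 0. 1a->1: no, acacc/bcbba meet in 1. 1a->2: no, acabaa/bcbba meet in 1. Open state 3: 1a->3.
acab: 3b undefined. 3b->0: no, acabaa/baa meet in 3. 3b->1: ok.
acac: 3c undefined. 3c->0: no, acacc/bb meet in 0. 3c->1: no, acacc/bcbba meet in 1. 3c->2: ok.
acacc: 2c undefined. 2c->0: no, acacc/acaca meet in 0. 2c->1: no, acacc/bcbba meet in 1. 2c->2: ok.
acabaa: 3a undefined. 3a->0: no, acabaa/acaca meet in 0. 3a->1: no, acabaa/bcbba meet in 1. 3a->2: ok.
All examples now run through 4 states with every (state, symbol) defined. Accept strings end in {2}, Reject strings end in {0,1,3}; accept={2}.

states=4 start=0 accept={2} delta: 0a->1 0b->0 0c->0 1a->3 1b->2 1c->1 2a->0 2b->2 2c->2 3a->2 3b->1 3c->2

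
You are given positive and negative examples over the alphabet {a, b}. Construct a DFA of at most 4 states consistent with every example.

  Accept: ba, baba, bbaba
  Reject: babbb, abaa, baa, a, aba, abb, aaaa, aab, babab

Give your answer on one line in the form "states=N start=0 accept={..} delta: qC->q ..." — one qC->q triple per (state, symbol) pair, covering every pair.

states=3 start=0 accept={2} delta: 0a->1 0b->1 1a->2 1b->2 2a->0 2b->1

State merging on the prefix tree: take the shortest (then alphabetical) example prefix whose next move is undefined and point that move at state 0, else 1, else 2, ...; a target is out if some Accept/Reject pair would then sit in one state with the same input left (inseparable). If every existing state is out, open a new one.
a: 0a undefined. 0a->0: no, ba/aba meet in 0 with "ba" left. Open state 1: 0a->1.
b: 0b undefined. 0b->0: no, ba/a meet in 1. 0b->1: ok.
aa: 1a undefined. 1a->0: no, ba/aaaa meet in 0. 1a->1: no, ba/baa meet in 1. Open state 2: 1a->2.
ab: 1b undefined. 1b->0: no, ba/abaa meet in 2. 1b->1: no, ba/aba meet in 2. 1b->2: ok.
aaa: 2a undefined. 2a->0: ok.
aab: 2b undefined. 2b->0: no, ba/babbb meet in 2. 2b->1: ok.
All examples now run through 3 states with every (state, symbol) defined. Accept strings end in {2}, Reject strings end in {0,1}; accept={2}.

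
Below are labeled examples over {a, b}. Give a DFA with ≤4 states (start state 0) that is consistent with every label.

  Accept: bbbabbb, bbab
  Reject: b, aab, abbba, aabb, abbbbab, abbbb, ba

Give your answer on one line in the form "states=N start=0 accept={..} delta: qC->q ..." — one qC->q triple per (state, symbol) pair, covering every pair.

states=4 start=0 accept={3} delta: 0a->0 0b->1 1a->0 1b->2 2a->2 2b->3 3a->0 3b->0

Fold the examples into a partial DFA from state 0: repeatedly fix the first undefined (state, symbol) met by the shortest-then-alphabetical prefix, trying targets in increasing order and rejecting any under which an Accept and a Reject string meet in one state with the same remainder; add a state when all current targets are rejected. Accepting states are where Accept strings end.
a: 0a undefined. 0a->0: ok.
b: 0b undefined. 0b->0: no, bbbabbb/b meet in 0. Open state 1: 0b->1.
ba: 1a undefined. 1a->0: ok.
bb: 1b undefined. 1b->0: no, bbbabbb/b meet in 1. 1b->1: no, bbbabbb/b meet in 1. Open state 2: 1b->2.
bba: 2a undefined. 2a->0: no, bbab/b meet in 1. 2a->1: no, bbab/aabb meet in 2. 2a->2: ok.
bbb: 2b undefined. 2b->0: no, bbbabbb/abbba meet in 0. 2b->1: no, bbbabbb/b meet in 1. 2b->2: no, bbbabbb/abbba meet in 2. Open state 3: 2b->3.
bbba: 3a undefined. 3a->0: ok.
abbbb: 3b undefined. 3b->0: ok.
All examples now run through 4 states with every (state, symbol) defined. Accept strings end in {3}, Reject strings end in {0,1,2}; accept={3}.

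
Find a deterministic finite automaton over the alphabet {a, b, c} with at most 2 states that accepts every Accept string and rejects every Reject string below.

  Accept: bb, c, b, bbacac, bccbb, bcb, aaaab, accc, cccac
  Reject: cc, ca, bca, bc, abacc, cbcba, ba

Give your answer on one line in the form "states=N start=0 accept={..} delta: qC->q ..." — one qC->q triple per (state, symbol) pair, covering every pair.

Fold the examples into a partial DFA from state 0: repeatedly fix the first undefined (state, symbol) met by the shortest-then-alphabetical prefix, trying targets in increasing order and rejecting any under which an Accept and a Reject string meet in one state with the same remainder; add a state when all current targets are rejected. Accepting states are where Accept strings end.
a: 0a undefined. 0a->0: ok.
b: 0b undefined. 0b->0: no, bb/ba meet in 0. Open state 1: 0b->1.
c: 0c undefined. 0c->0: no, c/cc meet in 0. 0c->1: ok.
ba: 1a undefined. 1a->0: ok.
bb: 1b undefined. 1b->0: no, bb/ca meet in 0. 1b->1: ok.
bc: 1c undefined. 1c->0: ok.
All examples now run through 2 states with every (state, symbol) defined. Accept strings end in {1}, Reject strings end in {0}; accept={1}.

states=2 start=0 accept={1} delta: 0a->0 0b->1 0c->1 1a->0 1b->1 1c->0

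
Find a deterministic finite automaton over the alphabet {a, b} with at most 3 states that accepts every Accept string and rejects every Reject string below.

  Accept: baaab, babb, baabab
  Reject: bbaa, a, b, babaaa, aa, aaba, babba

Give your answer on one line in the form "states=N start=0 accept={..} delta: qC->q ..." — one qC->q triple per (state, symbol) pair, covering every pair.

Fold the examples into a partial DFA from state 0: repeatedly fix the first undefined (state, symbol) met by the shortest-then-alphabetical prefix, trying targets in increasing order and rejecting any under which an Accept and a Reject string meet in one state with the same remainder; add a state when all current targets are rejected. Accepting states are where Accept strings end.
a: 0a undefined. 0a->0: ok.
b: 0b undefined. 0b->0: no, baaab/bbaa meet in 0. Open state 1: 0b->1.
ba: 1a undefined. 1a->0: no, baaab/b meet in 1. 1a->1: ok.
bb: 1b undefined. 1b->0: no, baaab/bbaa meet in 0. 1b->1: no, baaab/bbaa meet in 1. Open state 2: 1b->2.
bba: 2a undefined. 2a->0: no, baabab/b meet in 1. 2a->1: ok.
babb: 2b undefined. 2b->0: no, babb/a meet in 0. 2b->1: no, babb/bbaa meet in 1. 2b->2: ok.
All examples now run through 3 states with every (state, symbol) defined. Accept strings end in {2}, Reject strings end in {0,1}; accept={2}.

states=3 start=0 accept={2} delta: 0a->0 0b->1 1a->1 1b->2 2a->1 2b->2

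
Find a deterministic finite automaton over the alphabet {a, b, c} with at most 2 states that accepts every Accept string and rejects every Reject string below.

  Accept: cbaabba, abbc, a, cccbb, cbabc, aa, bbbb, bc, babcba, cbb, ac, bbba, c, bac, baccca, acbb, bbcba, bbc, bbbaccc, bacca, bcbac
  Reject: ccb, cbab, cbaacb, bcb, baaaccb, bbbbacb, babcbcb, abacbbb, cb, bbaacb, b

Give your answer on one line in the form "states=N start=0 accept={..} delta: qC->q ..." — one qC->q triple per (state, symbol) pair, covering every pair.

states=2 start=0 accept={0} delta: 0a->0 0b->1 0c->0 1a->0 1b->0 1c->0

Grow the machine one transition at a time. Run the examples from 0; the earliest place one falls off (shortest prefix, ties alphabetical) gets sent to the lowest-numbered state that keeps every Accept/Reject pair distinguishable — a pair clashes when both reach the same state with identical unread suffix — and to a fresh state only if none does.
a: 0a undefined. 0a->0: ok.
b: 0b undefined. 0b->0: no, a/b meet in 0. Open state 1: 0b->1.
c: 0c undefined. 0c->0: ok.
ba: 1a undefined. 1a->0: ok.
bb: 1b undefined. 1b->0: ok.
bc: 1c undefined. 1c->0: ok.
All examples now run through 2 states with every (state, symbol) defined. Accept strings end in {0}, Reject strings end in {1}; accept={0}.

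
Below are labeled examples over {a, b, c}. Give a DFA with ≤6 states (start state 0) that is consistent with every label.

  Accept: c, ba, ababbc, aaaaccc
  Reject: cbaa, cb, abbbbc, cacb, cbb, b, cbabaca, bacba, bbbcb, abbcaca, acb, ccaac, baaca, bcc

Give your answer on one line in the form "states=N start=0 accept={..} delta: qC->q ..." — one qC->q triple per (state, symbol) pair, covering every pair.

Fold the examples into a partial DFA from state 0: repeatedly fix the first undefined (state, symbol) met by the shortest-then-alphabetical prefix, trying targets in increasing order and rejecting any under which an Accept and a Reject string meet in one state with the same remainder; add a state when all current targets are rejected. Accepting states are where Accept strings end.
a: 0a undefined. 0a->0: ok.
b: 0b undefined. 0b->0: no, c/abbbbc meet in 0 with "c" left. Open state 1: 0b->1.
c: 0c undefined. 0c->0: no, c/ccaac meet in 0. 0c->1: no, c/b meet in 1. Open state 2: 0c->2.
ba: 1a undefined. 1a->0: ok.
bb: 1b undefined. 1b->0: no, c/abbbbc meet in 2. 1b->1: no, ababbc/abbbbc meet in 1 with "c" left. 1b->2: ok.
bc: 1c undefined. 1c->0: no, c/bcc meet in 2. 1c->1: ok.
ca: 2a undefined. 2a->0: no, ba/baaca meet in 0. 2a->1: no, c/cacb meet in 2. 2a->2: no, c/baaca meet in 2. Open state 3: 2a->3.
cb: 2b undefined. 2b->0: no, ba/cbaa meet in 0. 2b->1: no, c/cbb meet in 2. 2b->2: no, c/cb meet in 2. 2b->3: ok.
cc: 2c undefined. 2c->0: no, c/ccaac meet in 2. 2c->1: no, c/ccaac meet in 2. 2c->2: ok.
cac: 3c undefined. 3c->0: no, ba/abbcaca meet in 0. 3c->1: no, c/cacb meet in 2. 3c->2: ok.
cba: 3a undefined. 3a->0: no, c/ccaac meet in 2. 3a->1: no, ba/cbaa meet in 0. 3a->2: no, c/bacba meet in 2. 3a->3: no, c/ccaac meet in 2. Open state 4: 3a->4.
cbb: 3b undefined. 3b->0: no, c/abbbbc meet in 2. 3b->1: ok.
cbaa: 4a undefined. 4a->0: no, ba/cbaa meet in 0. 4a->1: ok.
cbab: 4b undefined. 4b->0: ok.
ccaac: 4c undefined. 4c->0: no, ba/ccaac meet in 0. 4c->1: ok.
All examples now run through 5 states with every (state, symbol) defined. Accept strings end in {0,2}, Reject strings end in {1,3,4}; accept={0,2}.

states=5 start=0 accept={0,2} delta: 0a->0 0b->1 0c->2 1a->0 1b->2 1c->1 2a->3 2b->3 2c->2 3a->4 3b->1 3c->2 4a->1 4b->0 4c->1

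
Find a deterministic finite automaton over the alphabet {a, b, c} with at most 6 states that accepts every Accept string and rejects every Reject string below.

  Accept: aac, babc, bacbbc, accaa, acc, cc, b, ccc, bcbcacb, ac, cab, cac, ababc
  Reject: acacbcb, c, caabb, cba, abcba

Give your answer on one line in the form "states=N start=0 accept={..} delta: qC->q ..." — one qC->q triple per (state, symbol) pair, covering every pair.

states=4 start=0 accept={0,2,3} delta: 0a->1 0b->0 0c->1 1a->1 1b->2 1c->2 2a->1 2b->1 2c->3 3a->3 3b->0 3c->0

State merging on the prefix tree: take the shortest (then alphabetical) example prefix whose next move is undefined and point that move at state 0, else 1, else 2, ...; a target is out if some Accept/Reject pair would then sit in one state with the same input left (inseparable). If every existing state is out, open a new one.
a: 0a undefined. 0a->0: no, aac/c meet in 0 with "c" left. Open state 1: 0a->1.
b: 0b undefined. 0b->0: ok.
c: 0c undefined. 0c->0: no, cc/c meet in 0. 0c->1: ok.
aa: 1a undefined. 1a->0: no, aac/c meet in 1. 1a->1: ok.
ab: 1b undefined. 1b->0: no, babc/c meet in 1. 1b->1: no, cab/c meet in 1. Open state 2: 1b->2.
ac: 1c undefined. 1c->0: no, bacbbc/c meet in 1. 1c->1: no, aac/c meet in 1. 1c->2: ok.
aba: 2a undefined. 2a->0: no, b/cba meet in 0. 2a->1: ok.
abc: 2c undefined. 2c->0: no, accaa/c meet in 1. 2c->1: no, babc/c meet in 1. 2c->2: no, accaa/c meet in 1. Open state 3: 2c->3.
abcb: 3b undefined. 3b->0: ok.
acca: 3a undefined. 3a->0: no, accaa/c meet in 1. 3a->1: no, accaa/c meet in 1. 3a->2: no, accaa/c meet in 1. 3a->3: ok.
bacb: 2b undefined. 2b->0: no, aac/acacbcb meet in 2. 2b->1: ok.
bcbcac: 3c undefined. 3c->0: ok.
All examples now run through 4 states with every (state, symbol) defined. Accept strings end in {0,2,3}, Reject strings end in {1}; accept={0,2,3}.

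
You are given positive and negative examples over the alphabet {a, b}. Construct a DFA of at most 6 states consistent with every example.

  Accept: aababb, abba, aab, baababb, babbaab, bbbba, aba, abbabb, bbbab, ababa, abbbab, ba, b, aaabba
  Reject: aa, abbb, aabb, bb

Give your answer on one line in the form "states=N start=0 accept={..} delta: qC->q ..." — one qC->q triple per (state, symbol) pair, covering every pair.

states=5 start=0 accept={1,2} delta: 0a->0 0b->1 1a->2 1b->3 2a->0 2b->4 3a->2 3b->0 4a->1 4b->1

State merging on the prefix tree: take the shortest (then alphabetical) example prefix whose next move is undefined and point that move at state 0, else 1, else 2, ...; a target is out if some Accept/Reject pair would then sit in one state with the same input left (inseparable). If every existing state is out, open a new one.
a: 0a undefined. 0a->0: ok.
b: 0b undefined. 0b->0: no, aababb/aa meet in 0. Open state 1: 0b->1.
ba: 1a undefined. 1a->0: no, aababb/aabb meet in 1 with "b" left. 1a->1: no, aababb/abbb meet in 1 with "bb" left. Open state 2: 1a->2.
bb: 1b undefined. 1b->0: no, abba/aa meet in 0. 1b->1: no, aab/abbb meet in 1. 1b->2: no, aba/aabb meet in 2. Open state 3: 1b->3.
baa: 2a undefined. 2a->0: ok.
bab: 2b undefined. 2b->0: no, ababa/aa meet in 0. 2b->1: no, aababb/aabb meet in 3. 2b->2: no, ababa/aa meet in 0. 2b->3: no, aababb/abbb meet in 3 with "b" left. Open state 4: 2b->4.
bbb: 3b undefined. 3b->0: ok.
abba: 3a undefined. 3a->0: no, abba/aa meet in 0. 3a->1: no, abbabb/aa meet in 0. 3a->2: ok.
babb: 4b undefined. 4b->0: no, aababb/aa meet in 0. 4b->1: ok.
ababa: 4a undefined. 4a->0: no, ababa/aa meet in 0. 4a->1: ok.
All examples now run through 5 states with every (state, symbol) defined. Accept strings end in {1,2}, Reject strings end in {0,3}; accept={1,2}.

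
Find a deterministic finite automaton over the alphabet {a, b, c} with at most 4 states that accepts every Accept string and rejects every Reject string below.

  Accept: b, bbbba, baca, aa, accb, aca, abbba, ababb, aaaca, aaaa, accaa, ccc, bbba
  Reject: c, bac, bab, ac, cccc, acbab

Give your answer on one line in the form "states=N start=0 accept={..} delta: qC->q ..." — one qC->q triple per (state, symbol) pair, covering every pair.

Fold the examples into a partial DFA from state 0: repeatedly fix the first undefined (state, symbol) met by the shortest-then-alphabetical prefix, trying targets in increasing order and rejecting any under which an Accept and a Reject string meet in one state with the same remainder; add a state when all current targets are rejected. Accepting states are where Accept strings end.
a: 0a undefined. 0a->0: ok.
b: 0b undefined. 0b->0: no, b/bab meet in 0. Open state 1: 0b->1.
c: 0c undefined. 0c->0: no, aa/c meet in 0. 0c->1: no, b/c meet in 1. Open state 2: 0c->2.
ba: 1a undefined. 1a->0: no, b/bab meet in 1. 1a->1: ok.
bb: 1b undefined. 1b->0: no, bbbba/bab meet in 0. 1b->1: no, b/bab meet in 1. 1b->2: ok.
cc: 2c undefined. 2c->0: no, aa/cccc meet in 0. 2c->1: no, accb/c meet in 2. 2c->2: no, ccc/c meet in 2. Open state 3: 2c->3.
aca: 2a undefined. 2a->0: ok.
acb: 2b undefined. 2b->0: no, b/acbab meet in 1. 2b->1: ok.
bac: 1c undefined. 1c->0: no, bbbba/bac meet in 0. 1c->1: no, b/bac meet in 1. 1c->2: ok.
ccc: 3c undefined. 3c->0: ok.
acca: 3a undefined. 3a->0: ok.
accb: 3b undefined. 3b->0: ok.
All examples now run through 4 states with every (state, symbol) defined. Accept strings end in {0,1}, Reject strings end in {2}; accept={0,1}.

states=4 start=0 accept={0,1} delta: 0a->0 0b->1 0c->2 1a->1 1b->2 1c->2 2a->0 2b->1 2c->3 3a->0 3b->0 3c->0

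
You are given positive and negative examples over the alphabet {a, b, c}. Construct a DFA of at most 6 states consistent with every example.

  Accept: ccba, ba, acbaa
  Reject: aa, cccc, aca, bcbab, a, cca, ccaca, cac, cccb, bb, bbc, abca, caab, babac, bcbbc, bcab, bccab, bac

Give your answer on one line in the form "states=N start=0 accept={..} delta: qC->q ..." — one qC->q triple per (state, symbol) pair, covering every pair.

states=3 start=0 accept={2} delta: 0a->0 0b->1 0c->0 1a->2 1b->0 1c->0 2a->2 2b->0 2c->0

Grow the machine one transition at a time. Run the examples from 0; the earliest place one falls off (shortest prefix, ties alphabetical) gets sent to the lowest-numbered state that keeps every Accept/Reject pair distinguishable — a pair clashes when both reach the same state with identical unread suffix — and to a fresh state only if none does.
a: 0a undefined. 0a->0: ok.
b: 0b undefined. 0b->0: no, ba/aa meet in 0. Open state 1: 0b->1.
c: 0c undefined. 0c->0: ok.
ba: 1a undefined. 1a->0: no, ccba/aa meet in 0. 1a->1: no, ccba/cccb meet in 1. Open state 2: 1a->2.
bb: 1b undefined. 1b->0: ok.
bc: 1c undefined. 1c->0: ok.
bab: 2b undefined. 2b->0: ok.
bac: 2c undefined. 2c->0: ok.
acbaa: 2a undefined. 2a->0: no, acbaa/aa meet in 0. 2a->1: no, acbaa/cccb meet in 1. 2a->2: ok.
All examples now run through 3 states with every (state, symbol) defined. Accept strings end in {2}, Reject strings end in {0,1}; accept={2}.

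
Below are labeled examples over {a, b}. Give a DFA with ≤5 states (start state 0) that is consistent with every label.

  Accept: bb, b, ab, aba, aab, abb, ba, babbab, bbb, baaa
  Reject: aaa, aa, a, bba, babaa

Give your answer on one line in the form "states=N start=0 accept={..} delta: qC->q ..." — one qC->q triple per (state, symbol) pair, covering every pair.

Grow the machine one transition at a time. Run the examples from 0; the earliest place one falls off (shortest prefix, ties alphabetical) gets sent to the lowest-numbered state that keeps every Accept/Reject pair distinguishable — a pair clashes when both reach the same state with identical unread suffix — and to a fresh state only if none does.
a: 0a undefined. 0a->0: ok.
b: 0b undefined. 0b->0: no, bb/aaa meet in 0. Open state 1: 0b->1.
ba: 1a undefined. 1a->0: no, aba/aaa meet in 0. 1a->1: ok.
bb: 1b undefined. 1b->0: no, bb/aaa meet in 0. 1b->1: no, bb/bba meet in 1. Open state 2: 1b->2.
bba: 2a undefined. 2a->0: ok.
bbb: 2b undefined. 2b->0: no, bbb/aaa meet in 0. 2b->1: ok.
All examples now run through 3 states with every (state, symbol) defined. Accept strings end in {1,2}, Reject strings end in {0}; accept={1,2}.

states=3 start=0 accept={1,2} delta: 0a->0 0b->1 1a->1 1b->2 2a->0 2b->1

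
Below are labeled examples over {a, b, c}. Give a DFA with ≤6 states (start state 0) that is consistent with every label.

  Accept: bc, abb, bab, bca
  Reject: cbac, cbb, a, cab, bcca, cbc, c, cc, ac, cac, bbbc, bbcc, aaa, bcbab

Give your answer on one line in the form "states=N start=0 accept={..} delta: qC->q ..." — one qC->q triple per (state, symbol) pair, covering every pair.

State merging on the prefix tree: take the shortest (then alphabetical) example prefix whose next move is undefined and point that move at state 0, else 1, else 2, ...; a target is out if some Accept/Reject pair would then sit in one state with the same input left (inseparable). If every existing state is out, open a new one.
a: 0a undefined. 0a->0: ok.
b: 0b undefined. 0b->0: no, bc/c meet in 0 with "c" left. Open state 1: 0b->1.
c: 0c undefined. 0c->0: no, bc/cbc meet in 1 with "c" left. 0c->1: no, bc/cc meet in 1 with "c" left. Open state 2: 0c->2.
ba: 1a undefined. 1a->0: ok.
bb: 1b undefined. 1b->0: no, bc/bbbc meet in 1 with "c" left. 1b->1: no, bc/bbbc meet in 1 with "c" left. 1b->2: no, abb/c meet in 2. Open state 3: 1b->3.
bc: 1c undefined. 1c->0: no, bc/a meet in 0. 1c->1: no, bca/a meet in 0. 1c->2: no, bc/c meet in 2. 1c->3: ok.
ca: 2a undefined. 2a->0: no, bab/cab meet in 1. 2a->1: no, bc/cab meet in 3. 2a->2: ok.
cb: 2b undefined. 2b->0: no, bab/cbb meet in 1. 2b->1: no, bc/cbb meet in 3. 2b->2: ok.
cc: 2c undefined. 2c->0: ok.
bbb: 3b undefined. 3b->0: no, bab/bcbab meet in 1. 3b->1: no, bc/bbbc meet in 3. 3b->2: ok.
bbc: 3c undefined. 3c->0: ok.
bca: 3a undefined. 3a->0: no, bca/cbac meet in 0. 3a->1: ok.
All examples now run through 4 states with every (state, symbol) defined. Accept strings end in {1,3}, Reject strings end in {0,2}; accept={1,3}.

states=4 start=0 accept={1,3} delta: 0a->0 0b->1 0c->2 1a->0 1b->3 1c->3 2a->2 2b->2 2c->0 3a->1 3b->2 3c->0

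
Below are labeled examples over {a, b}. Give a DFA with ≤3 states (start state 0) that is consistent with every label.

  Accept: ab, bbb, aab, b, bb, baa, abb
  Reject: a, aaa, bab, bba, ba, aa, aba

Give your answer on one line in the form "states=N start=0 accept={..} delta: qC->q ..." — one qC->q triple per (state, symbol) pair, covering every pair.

State merging on the prefix tree: take the shortest (then alphabetical) example prefix whose next move is undefined and point that move at state 0, else 1, else 2, ...; a target is out if some Accept/Reject pair would then sit in one state with the same input left (inseparable). If every existing state is out, open a new one.
a: 0a undefined. 0a->0: ok.
b: 0b undefined. 0b->0: no, ab/a meet in 0. Open state 1: 0b->1.
ba: 1a undefined. 1a->0: no, ab/bab meet in 1. 1a->1: no, ab/ba meet in 1. Open state 2: 1a->2.
bb: 1b undefined. 1b->0: no, bb/a meet in 0. 1b->1: ok.
baa: 2a undefined. 2a->0: no, baa/a meet in 0. 2a->1: ok.
bab: 2b undefined. 2b->0: ok.
All examples now run through 3 states with every (state, symbol) defined. Accept strings end in {1}, Reject strings end in {0,2}; accept={1}.

states=3 start=0 accept={1} delta: 0a->0 0b->1 1a->2 1b->1 2a->1 2b->0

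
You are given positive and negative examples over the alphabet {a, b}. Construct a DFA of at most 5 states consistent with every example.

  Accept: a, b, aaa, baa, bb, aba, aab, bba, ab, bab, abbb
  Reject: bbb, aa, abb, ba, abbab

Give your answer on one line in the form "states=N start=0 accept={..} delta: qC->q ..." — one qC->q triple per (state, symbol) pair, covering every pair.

Grow the machine one transition at a time. Run the examples from 0; the earliest place one falls off (shortest prefix, ties alphabetical) gets sent to the lowest-numbered state that keeps every Accept/Reject pair distinguishable — a pair clashes when both reach the same state with identical unread suffix — and to a fresh state only if none does.
a: 0a undefined. 0a->0: no, a/aa meet in 0. Open state 1: 0a->1.
b: 0b undefined. 0b->0: no, a/ba meet in 1. 0b->1: ok.
aa: 1a undefined. 1a->0: ok.
ab: 1b undefined. 1b->0: no, a/bbb meet in 1. 1b->1: no, a/bbb meet in 1. Open state 2: 1b->2.
aba: 2a undefined. 2a->0: no, aba/aa meet in 0. 2a->1: ok.
abb: 2b undefined. 2b->0: no, bb/abbab meet in 2. 2b->1: no, a/bbb meet in 1. 2b->2: no, bb/bbb meet in 2. Open state 3: 2b->3.
abba: 3a undefined. 3a->0: no, a/abbab meet in 1. 3a->1: no, bb/abbab meet in 2. 3a->2: ok.
abbb: 3b undefined. 3b->0: no, abbb/aa meet in 0. 3b->1: ok.
All examples now run through 4 states with every (state, symbol) defined. Accept strings end in {1,2}, Reject strings end in {0,3}; accept={1,2}.

states=4 start=0 accept={1,2} delta: 0a->1 0b->1 1a->0 1b->2 2a->1 2b->3 3a->2 3b->1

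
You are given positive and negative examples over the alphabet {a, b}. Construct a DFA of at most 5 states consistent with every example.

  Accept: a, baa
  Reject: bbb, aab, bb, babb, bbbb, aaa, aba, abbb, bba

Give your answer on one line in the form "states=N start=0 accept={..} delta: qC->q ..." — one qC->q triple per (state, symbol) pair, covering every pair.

states=3 start=0 accept={1} delta: 0a->1 0b->2 1a->2 1b->2 2a->0 2b->2

State merging on the prefix tree: take the shortest (then alphabetical) example prefix whose next move is undefined and point that move at state 0, else 1, else 2, ...; a target is out if some Accept/Reject pair would then sit in one state with the same input left (inseparable). If every existing state is out, open a new one.
a: 0a undefined. 0a->0: no, a/aaa meet in 0. Open state 1: 0a->1.
b: 0b undefined. 0b->0: no, a/bba meet in 1. 0b->1: no, baa/aaa meet in 1 with "aa" left. Open state 2: 0b->2.
aa: 1a undefined. 1a->0: no, a/aaa meet in 1. 1a->1: no, a/aaa meet in 1. 1a->2: ok.
ab: 1b undefined. 1b->0: no, a/aba meet in 1. 1b->1: no, a/abbb meet in 1. 1b->2: ok.
ba: 2a undefined. 2a->0: ok.
bb: 2b undefined. 2b->0: no, a/bba meet in 1. 2b->1: no, a/aab meet in 1. 2b->2: ok.
All examples now run through 3 states with every (state, symbol) defined. Accept strings end in {1}, Reject strings end in {0,2}; accept={1}.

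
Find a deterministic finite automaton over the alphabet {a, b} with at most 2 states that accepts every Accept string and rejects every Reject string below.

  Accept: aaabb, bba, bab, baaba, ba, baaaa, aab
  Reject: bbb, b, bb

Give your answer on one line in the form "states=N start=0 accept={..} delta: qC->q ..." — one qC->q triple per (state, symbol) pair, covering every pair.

State merging on the prefix tree: take the shortest (then alphabetical) example prefix whose next move is undefined and point that move at state 0, else 1, else 2, ...; a target is out if some Accept/Reject pair would then sit in one state with the same input left (inseparable). If every existing state is out, open a new one.
a: 0a undefined. 0a->0: no, aaabb/bb meet in 0 with "bb" left. Open state 1: 0a->1.
b: 0b undefined. 0b->0: ok.
aa: 1a undefined. 1a->0: no, baaaa/bbb meet in 0. 1a->1: ok.
aab: 1b undefined. 1b->0: no, aaabb/bbb meet in 0. 1b->1: ok.
All examples now run through 2 states with every (state, symbol) defined. Accept strings end in {1}, Reject strings end in {0}; accept={1}.

states=2 start=0 accept={1} delta: 0a->1 0b->0 1a->1 1b->1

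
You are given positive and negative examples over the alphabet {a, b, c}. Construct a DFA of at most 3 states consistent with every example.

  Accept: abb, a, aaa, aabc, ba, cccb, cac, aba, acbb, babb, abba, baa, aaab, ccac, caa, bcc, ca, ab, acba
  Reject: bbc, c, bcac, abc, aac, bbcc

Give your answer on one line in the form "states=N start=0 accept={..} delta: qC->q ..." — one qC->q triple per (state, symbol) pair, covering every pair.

State merging on the prefix tree: take the shortest (then alphabetical) example prefix whose next move is undefined and point that move at state 0, else 1, else 2, ...; a target is out if some Accept/Reject pair would then sit in one state with the same input left (inseparable). If every existing state is out, open a new one.
a: 0a undefined. 0a->0: no, aabc/abc meet in 0 with "bc" left. Open state 1: 0a->1.
b: 0b undefined. 0b->0: no, cac/bcac meet in 0 with "cac" left. 0b->1: ok.
c: 0c undefined. 0c->0: ok.
aa: 1a undefined. 1a->0: no, ba/c meet in 0. 1a->1: no, aabc/bbc meet in 1 with "bc" left. Open state 2: 1a->2.
ab: 1b undefined. 1b->0: no, ab/bbc meet in 0. 1b->1: no, cac/bbc meet in 1 with "c" left. 1b->2: ok.
ac: 1c undefined. 1c->0: no, cac/c meet in 0. 1c->1: ok.
aaa: 2a undefined. 2a->0: no, aaa/c meet in 0. 2a->1: ok.
aab: 2b undefined. 2b->0: no, abb/c meet in 0. 2b->1: ok.
aac: 2c undefined. 2c->0: ok.
All examples now run through 3 states with every (state, symbol) defined. Accept strings end in {1,2}, Reject strings end in {0}; accept={1,2}.

states=3 start=0 accept={1,2} delta: 0a->1 0b->1 0c->0 1a->2 1b->2 1c->1 2a->1 2b->1 2c->0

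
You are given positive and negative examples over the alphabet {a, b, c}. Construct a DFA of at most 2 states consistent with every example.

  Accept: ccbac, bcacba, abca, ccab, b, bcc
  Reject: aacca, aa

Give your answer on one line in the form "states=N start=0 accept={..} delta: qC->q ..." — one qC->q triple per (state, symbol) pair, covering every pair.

Grow the machine one transition at a time. Run the examples from 0; the earliest place one falls off (shortest prefix, ties alphabetical) gets sent to the lowest-numbered state that keeps every Accept/Reject pair distinguishable — a pair clashes when both reach the same state with identical unread suffix — and to a fresh state only if none does.
a: 0a undefined. 0a->0: ok.
b: 0b undefined. 0b->0: no, b/aa meet in 0. Open state 1: 0b->1.
c: 0c undefined. 0c->0: ok.
bc: 1c undefined. 1c->0: no, abca/aacca meet in 0. 1c->1: ok.
bca: 1a undefined. 1a->0: no, ccbac/aacca meet in 0. 1a->1: ok.
bcacb: 1b undefined. 1b->0: no, bcacba/aacca meet in 0. 1b->1: ok.
All examples now run through 2 states with every (state, symbol) defined. Accept strings end in {1}, Reject strings end in {0}; accept={1}.

states=2 start=0 accept={1} delta: 0a->0 0b->1 0c->0 1a->1 1b->1 1c->1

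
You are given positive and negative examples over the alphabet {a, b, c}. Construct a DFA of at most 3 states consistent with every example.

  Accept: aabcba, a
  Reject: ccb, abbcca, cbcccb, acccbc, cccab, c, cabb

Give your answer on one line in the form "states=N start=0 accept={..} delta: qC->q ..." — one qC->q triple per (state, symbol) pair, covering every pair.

states=3 start=0 accept={0} delta: 0a->0 0b->0 0c->1 1a->1 1b->2 1c->1 2a->0 2b->1 2c->1

State merging on the prefix tree: take the shortest (then alphabetical) example prefix whose next move is undefined and point that move at state 0, else 1, else 2, ...; a target is out if some Accept/Reject pair would then sit in one state with the same input left (inseparable). If every existing state is out, open a new one.
a: 0a undefined. 0a->0: ok.
c: 0c undefined. 0c->0: no, a/c meet in 0. Open state 1: 0c->1.
ab: 0b undefined. 0b->0: ok.
ca: 1a undefined. 1a->0: no, a/cabb meet in 0. 1a->1: ok.
cb: 1b undefined. 1b->0: no, aabcba/cabb meet in 0. 1b->1: no, aabcba/c meet in 1. Open state 2: 1b->2.
cc: 1c undefined. 1c->0: no, a/ccb meet in 0. 1c->1: ok.
cbc: 2c undefined. 2c->0: no, a/acccbc meet in 0. 2c->1: ok.
cabb: 2b undefined. 2b->0: no, a/cabb meet in 0. 2b->1: ok.
aabcba: 2a undefined. 2a->0: ok.
All examples now run through 3 states with every (state, symbol) defined. Accept strings end in {0}, Reject strings end in {1,2}; accept={0}.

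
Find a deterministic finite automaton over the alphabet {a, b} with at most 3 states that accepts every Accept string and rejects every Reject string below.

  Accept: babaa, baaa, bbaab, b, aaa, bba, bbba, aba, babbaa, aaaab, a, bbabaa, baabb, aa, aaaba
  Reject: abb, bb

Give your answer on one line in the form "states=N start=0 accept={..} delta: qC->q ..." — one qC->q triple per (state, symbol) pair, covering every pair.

Fold the examples into a partial DFA from state 0: repeatedly fix the first undefined (state, symbol) met by the shortest-then-alphabetical prefix, trying targets in increasing order and rejecting any under which an Accept and a Reject string meet in one state with the same remainder; add a state when all current targets are rejected. Accepting states are where Accept strings end.
a: 0a undefined. 0a->0: ok.
b: 0b undefined. 0b->0: no, babaa/abb meet in 0. Open state 1: 0b->1.
ba: 1a undefined. 1a->0: no, baabb/abb meet in 1 with "b" left. 1a->1: ok.
bb: 1b undefined. 1b->0: no, babaa/abb meet in 0. 1b->1: no, babaa/abb meet in 1. Open state 2: 1b->2.
bba: 2a undefined. 2a->0: ok.
bbb: 2b undefined. 2b->0: ok.
All examples now run through 3 states with every (state, symbol) defined. Accept strings end in {0,1}, Reject strings end in {2}; accept={0,1}.

states=3 start=0 accept={0,1} delta: 0a->0 0b->1 1a->1 1b->2 2a->0 2b->0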